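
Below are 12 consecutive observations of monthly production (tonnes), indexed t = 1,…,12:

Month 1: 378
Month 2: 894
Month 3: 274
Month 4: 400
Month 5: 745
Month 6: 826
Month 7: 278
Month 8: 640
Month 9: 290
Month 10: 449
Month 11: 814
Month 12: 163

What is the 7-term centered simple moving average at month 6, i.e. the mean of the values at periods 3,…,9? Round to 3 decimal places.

Sum of periods 3–9: 274 + 400 + 745 + 826 + 278 + 640 + 290 = 3453
Divide by 7: 3453 / 7 = 493.286

493.286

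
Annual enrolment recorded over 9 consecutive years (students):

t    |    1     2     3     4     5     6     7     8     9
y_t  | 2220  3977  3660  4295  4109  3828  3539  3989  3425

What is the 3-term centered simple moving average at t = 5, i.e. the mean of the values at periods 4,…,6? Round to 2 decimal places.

Sum of periods 4–6: 4295 + 4109 + 3828 = 12232
Divide by 3: 12232 / 3 = 4077.33

4077.33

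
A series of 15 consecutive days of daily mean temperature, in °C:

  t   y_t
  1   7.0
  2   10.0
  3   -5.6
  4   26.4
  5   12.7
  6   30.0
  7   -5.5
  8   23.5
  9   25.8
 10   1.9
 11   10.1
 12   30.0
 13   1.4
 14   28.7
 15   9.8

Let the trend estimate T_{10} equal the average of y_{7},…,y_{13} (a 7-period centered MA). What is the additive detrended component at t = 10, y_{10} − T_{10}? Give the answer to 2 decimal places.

-10.56

Trend T_10 = ((-5.5) + 23.5 + 25.8 + 1.9 + 10.1 + 30.0 + 1.4) / 7 = 87.2/7 = 12.4571
Detrended value: 1.9 − 12.4571 = -10.56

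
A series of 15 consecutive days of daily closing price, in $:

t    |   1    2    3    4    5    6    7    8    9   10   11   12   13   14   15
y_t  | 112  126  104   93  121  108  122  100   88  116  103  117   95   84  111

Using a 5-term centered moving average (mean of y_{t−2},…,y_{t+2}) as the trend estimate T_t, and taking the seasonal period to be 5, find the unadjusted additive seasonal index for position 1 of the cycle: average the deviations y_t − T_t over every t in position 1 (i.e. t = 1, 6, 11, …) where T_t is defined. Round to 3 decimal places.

-0.800

Season position 1 occurs at t = 6, 11 (where T_t is defined).
t=6: T_6 = 108.80000; y_6 − T_6 = 108 − 108.80000 = -0.80000
t=11: T_11 = 103.80000; y_11 − T_11 = 103 − 103.80000 = -0.80000
Mean deviation: (-0.80000 + -0.80000) / 2 = -0.800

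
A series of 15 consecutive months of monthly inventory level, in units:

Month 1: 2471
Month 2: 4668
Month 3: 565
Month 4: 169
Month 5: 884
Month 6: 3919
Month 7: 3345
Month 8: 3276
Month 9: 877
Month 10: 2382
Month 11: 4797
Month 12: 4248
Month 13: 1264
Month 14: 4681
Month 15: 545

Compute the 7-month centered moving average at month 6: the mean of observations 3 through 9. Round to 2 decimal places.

1862.14

Sum of periods 3–9: 565 + 169 + 884 + 3919 + 3345 + 3276 + 877 = 13035
Divide by 7: 13035 / 7 = 1862.14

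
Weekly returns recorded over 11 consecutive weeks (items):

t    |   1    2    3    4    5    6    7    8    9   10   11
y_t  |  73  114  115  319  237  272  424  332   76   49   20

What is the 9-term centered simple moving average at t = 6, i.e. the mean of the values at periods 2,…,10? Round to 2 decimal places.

215.33

Sum of periods 2–10: 114 + 115 + 319 + 237 + 272 + 424 + 332 + 76 + 49 = 1938
Divide by 9: 1938 / 9 = 215.33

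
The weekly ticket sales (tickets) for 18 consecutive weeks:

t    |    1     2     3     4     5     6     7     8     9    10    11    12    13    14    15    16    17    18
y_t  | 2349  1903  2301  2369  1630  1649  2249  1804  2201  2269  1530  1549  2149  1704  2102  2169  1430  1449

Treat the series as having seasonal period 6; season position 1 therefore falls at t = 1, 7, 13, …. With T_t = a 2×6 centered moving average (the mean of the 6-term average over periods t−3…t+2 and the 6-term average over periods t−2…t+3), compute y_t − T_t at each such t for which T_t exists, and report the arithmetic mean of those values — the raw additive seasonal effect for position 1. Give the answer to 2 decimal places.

273.58

Season position 1 occurs at t = 7, 13 (where T_t is defined).
t=7: T_7 = 1975.3333; y_7 − T_7 = 2249 − 1975.3333 = 273.6667
t=13: T_13 = 1875.5000; y_13 − T_13 = 2149 − 1875.5000 = 273.5000
Mean deviation: (273.6667 + 273.5000) / 2 = 273.58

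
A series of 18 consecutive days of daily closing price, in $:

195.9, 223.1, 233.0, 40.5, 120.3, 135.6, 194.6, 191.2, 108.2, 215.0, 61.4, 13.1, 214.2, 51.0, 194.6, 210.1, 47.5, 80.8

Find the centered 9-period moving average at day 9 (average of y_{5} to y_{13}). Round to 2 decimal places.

139.29

Sum of periods 5–13: 120.3 + 135.6 + 194.6 + 191.2 + 108.2 + 215.0 + 61.4 + 13.1 + 214.2 = 1253.6
Divide by 9: 1253.6 / 9 = 139.29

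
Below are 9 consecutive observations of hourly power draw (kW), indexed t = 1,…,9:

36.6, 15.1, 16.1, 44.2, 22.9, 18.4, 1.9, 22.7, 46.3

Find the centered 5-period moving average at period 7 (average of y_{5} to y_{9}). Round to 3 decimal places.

Sum of periods 5–9: 22.9 + 18.4 + 1.9 + 22.7 + 46.3 = 112.2
Divide by 5: 112.2 / 5 = 22.440

22.440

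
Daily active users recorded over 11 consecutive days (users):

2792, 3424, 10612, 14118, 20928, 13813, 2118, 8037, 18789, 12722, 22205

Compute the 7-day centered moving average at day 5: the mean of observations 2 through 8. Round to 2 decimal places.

10435.71

Sum of periods 2–8: 3424 + 10612 + 14118 + 20928 + 13813 + 2118 + 8037 = 73050
Divide by 7: 73050 / 7 = 10435.71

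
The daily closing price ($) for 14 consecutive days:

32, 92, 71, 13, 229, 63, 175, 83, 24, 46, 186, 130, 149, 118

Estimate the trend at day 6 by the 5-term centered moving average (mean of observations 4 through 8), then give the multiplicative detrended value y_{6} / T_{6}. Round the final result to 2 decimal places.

Trend T_6 = (13 + 229 + 63 + 175 + 83) / 5 = 563/5 = 112.6000
Ratio to trend: 63 / 112.6000 = 0.56

0.56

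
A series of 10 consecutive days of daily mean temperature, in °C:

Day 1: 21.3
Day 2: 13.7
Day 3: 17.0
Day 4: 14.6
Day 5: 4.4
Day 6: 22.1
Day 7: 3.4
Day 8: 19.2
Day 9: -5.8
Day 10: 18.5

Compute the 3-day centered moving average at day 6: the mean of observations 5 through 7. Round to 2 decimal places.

9.97

Sum of periods 5–7: 4.4 + 22.1 + 3.4 = 29.9
Divide by 3: 29.9 / 3 = 9.97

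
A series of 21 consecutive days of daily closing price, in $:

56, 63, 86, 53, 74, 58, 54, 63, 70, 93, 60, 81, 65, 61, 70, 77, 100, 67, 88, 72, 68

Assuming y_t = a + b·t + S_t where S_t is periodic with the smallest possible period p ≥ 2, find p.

7

First differences y_{t+1} − y_t: 7, 23, -33, 21, -16, -4, 9, 7, 23, -33, 21, -16, -4, 9, 7, 23, …
The difference pattern repeats every 7 terms and not for any smaller step, so p = 7.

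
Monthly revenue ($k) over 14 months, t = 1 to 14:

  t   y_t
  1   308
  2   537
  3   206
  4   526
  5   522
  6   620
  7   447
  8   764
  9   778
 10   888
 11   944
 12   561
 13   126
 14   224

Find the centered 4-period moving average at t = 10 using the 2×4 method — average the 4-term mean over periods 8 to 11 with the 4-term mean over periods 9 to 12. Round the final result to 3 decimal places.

818.125

Sum over 8–11: 764 + 778 + 888 + 944 = 3374
Sum over 9–12: 778 + 888 + 944 + 561 = 3171
CMA at t=10 = (3374 + 3171) / (2·4) = 6545 / 8 = 818.125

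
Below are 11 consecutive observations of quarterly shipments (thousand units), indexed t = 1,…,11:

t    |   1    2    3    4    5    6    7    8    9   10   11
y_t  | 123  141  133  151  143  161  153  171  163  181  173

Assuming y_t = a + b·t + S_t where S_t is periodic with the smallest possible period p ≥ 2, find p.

First differences y_{t+1} − y_t: 18, -8, 18, -8, 18, -8, …
The difference pattern repeats every 2 terms and not for any smaller step, so p = 2.

2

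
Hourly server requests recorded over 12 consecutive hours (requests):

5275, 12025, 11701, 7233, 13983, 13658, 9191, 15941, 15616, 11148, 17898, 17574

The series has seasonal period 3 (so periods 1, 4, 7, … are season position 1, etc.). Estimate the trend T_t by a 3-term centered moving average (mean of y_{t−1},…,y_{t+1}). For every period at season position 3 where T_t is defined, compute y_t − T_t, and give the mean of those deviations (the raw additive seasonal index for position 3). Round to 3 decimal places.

1381.000

Season position 3 occurs at t = 3, 6, 9 (where T_t is defined).
t=3: T_3 = 10319.66667; y_3 − T_3 = 11701 − 10319.66667 = 1381.33333
t=6: T_6 = 12277.33333; y_6 − T_6 = 13658 − 12277.33333 = 1380.66667
t=9: T_9 = 14235.00000; y_9 − T_9 = 15616 − 14235.00000 = 1381.00000
Mean deviation: (1381.33333 + 1380.66667 + 1381.00000) / 3 = 1381.000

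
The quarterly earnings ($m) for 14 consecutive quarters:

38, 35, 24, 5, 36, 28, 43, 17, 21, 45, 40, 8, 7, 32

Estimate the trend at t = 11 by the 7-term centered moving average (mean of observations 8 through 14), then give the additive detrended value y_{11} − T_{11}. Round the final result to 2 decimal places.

Trend T_11 = (17 + 21 + 45 + 40 + 8 + 7 + 32) / 7 = 170/7 = 24.2857
Detrended value: 40 − 24.2857 = 15.71

15.71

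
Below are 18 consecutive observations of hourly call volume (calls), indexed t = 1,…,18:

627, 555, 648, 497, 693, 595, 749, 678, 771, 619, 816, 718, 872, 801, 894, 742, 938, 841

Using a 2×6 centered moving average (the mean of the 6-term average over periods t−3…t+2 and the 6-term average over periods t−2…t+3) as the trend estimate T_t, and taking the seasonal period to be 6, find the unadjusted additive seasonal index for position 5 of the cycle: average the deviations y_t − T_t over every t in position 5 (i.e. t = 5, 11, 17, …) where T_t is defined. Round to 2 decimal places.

60.00

Season position 5 occurs at t = 5, 11 (where T_t is defined).
t=5: T_5 = 633.0833; y_5 − T_5 = 693 − 633.0833 = 59.9167
t=11: T_11 = 755.9167; y_11 − T_11 = 816 − 755.9167 = 60.0833
Mean deviation: (59.9167 + 60.0833) / 2 = 60.00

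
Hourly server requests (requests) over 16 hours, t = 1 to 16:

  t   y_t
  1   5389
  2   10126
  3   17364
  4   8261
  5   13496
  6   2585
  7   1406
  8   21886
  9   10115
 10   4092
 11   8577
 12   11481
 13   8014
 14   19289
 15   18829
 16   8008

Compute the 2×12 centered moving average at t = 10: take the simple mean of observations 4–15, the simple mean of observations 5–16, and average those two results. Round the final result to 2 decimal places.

Sum over 4–15: 8261 + 13496 + 2585 + 1406 + 21886 + 10115 + 4092 + 8577 + 11481 + 8014 + 19289 + 18829 = 128031
Sum over 5–16: 13496 + 2585 + 1406 + 21886 + 10115 + 4092 + 8577 + 11481 + 8014 + 19289 + 18829 + 8008 = 127778
CMA at t=10 = (128031 + 127778) / (2·12) = 255809 / 24 = 10658.71

10658.71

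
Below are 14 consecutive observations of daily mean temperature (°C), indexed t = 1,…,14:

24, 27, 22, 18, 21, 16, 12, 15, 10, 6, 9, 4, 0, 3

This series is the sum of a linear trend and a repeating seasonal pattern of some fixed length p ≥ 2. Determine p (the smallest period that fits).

First differences y_{t+1} − y_t: 3, -5, -4, 3, -5, -4, 3, -5, …
The difference pattern repeats every 3 terms and not for any smaller step, so p = 3.

3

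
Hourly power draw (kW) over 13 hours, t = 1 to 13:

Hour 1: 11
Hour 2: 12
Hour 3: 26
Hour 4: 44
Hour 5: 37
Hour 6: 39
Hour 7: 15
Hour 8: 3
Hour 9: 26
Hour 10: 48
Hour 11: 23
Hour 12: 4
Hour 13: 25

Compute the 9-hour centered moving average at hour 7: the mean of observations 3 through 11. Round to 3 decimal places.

29.000

Sum of periods 3–11: 26 + 44 + 37 + 39 + 15 + 3 + 26 + 48 + 23 = 261
Divide by 9: 261 / 9 = 29.000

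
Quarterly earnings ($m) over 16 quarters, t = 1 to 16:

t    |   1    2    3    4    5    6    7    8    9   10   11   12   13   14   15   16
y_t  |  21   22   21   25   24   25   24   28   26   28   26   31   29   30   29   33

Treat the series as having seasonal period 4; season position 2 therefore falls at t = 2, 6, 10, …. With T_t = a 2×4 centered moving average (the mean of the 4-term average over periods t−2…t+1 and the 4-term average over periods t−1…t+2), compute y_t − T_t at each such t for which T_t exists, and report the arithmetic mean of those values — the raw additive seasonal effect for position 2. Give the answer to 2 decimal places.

0.25

Season position 2 occurs at t = 6, 10, 14 (where T_t is defined).
t=6: T_6 = 24.8750; y_6 − T_6 = 25 − 24.8750 = 0.1250
t=10: T_10 = 27.3750; y_10 − T_10 = 28 − 27.3750 = 0.6250
t=14: T_14 = 30.0000; y_14 − T_14 = 30 − 30.0000 = 0.0000
Mean deviation: (0.1250 + 0.6250 + 0.0000) / 3 = 0.25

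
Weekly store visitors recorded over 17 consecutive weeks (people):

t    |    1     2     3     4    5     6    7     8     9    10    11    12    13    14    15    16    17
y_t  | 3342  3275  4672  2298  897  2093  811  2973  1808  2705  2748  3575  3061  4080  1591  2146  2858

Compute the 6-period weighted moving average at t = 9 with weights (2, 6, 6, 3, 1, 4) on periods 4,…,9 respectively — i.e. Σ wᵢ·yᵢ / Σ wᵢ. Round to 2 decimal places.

Weighted sum: 2·2298 + 6·897 + 6·2093 + 3·811 + 1·2973 + 4·1808 = 4596 + 5382 + 12558 + 2433 + 2973 + 7232 = 35174
Weight total: 2 + 6 + 6 + 3 + 1 + 4 = 22
WMA = 35174 / 22 = 1598.82

1598.82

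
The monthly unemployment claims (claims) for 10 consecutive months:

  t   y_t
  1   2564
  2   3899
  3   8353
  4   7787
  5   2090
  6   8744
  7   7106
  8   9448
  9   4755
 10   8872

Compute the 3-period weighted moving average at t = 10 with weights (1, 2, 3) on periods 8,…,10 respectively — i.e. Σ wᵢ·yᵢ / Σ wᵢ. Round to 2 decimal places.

Weighted sum: 1·9448 + 2·4755 + 3·8872 = 9448 + 9510 + 26616 = 45574
Weight total: 1 + 2 + 3 = 6
WMA = 45574 / 6 = 7595.67

7595.67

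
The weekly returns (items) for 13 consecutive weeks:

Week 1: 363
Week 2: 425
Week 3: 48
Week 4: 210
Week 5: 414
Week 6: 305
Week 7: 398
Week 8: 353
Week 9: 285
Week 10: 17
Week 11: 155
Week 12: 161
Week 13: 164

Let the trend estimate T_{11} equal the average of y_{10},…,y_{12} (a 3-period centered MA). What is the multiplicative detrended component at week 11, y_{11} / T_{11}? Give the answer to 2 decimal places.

Trend T_11 = (17 + 155 + 161) / 3 = 333/3 = 111.0000
Ratio to trend: 155 / 111.0000 = 1.40

1.40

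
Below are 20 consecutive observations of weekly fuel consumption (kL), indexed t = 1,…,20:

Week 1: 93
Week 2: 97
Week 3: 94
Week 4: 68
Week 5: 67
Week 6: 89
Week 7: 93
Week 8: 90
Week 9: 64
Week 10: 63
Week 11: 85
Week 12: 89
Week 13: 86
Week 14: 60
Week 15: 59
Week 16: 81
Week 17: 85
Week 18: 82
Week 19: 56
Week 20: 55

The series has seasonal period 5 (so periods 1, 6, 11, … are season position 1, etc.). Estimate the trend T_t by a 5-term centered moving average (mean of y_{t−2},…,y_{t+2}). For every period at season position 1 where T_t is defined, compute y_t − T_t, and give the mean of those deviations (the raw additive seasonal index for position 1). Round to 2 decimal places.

7.60

Season position 1 occurs at t = 6, 11, 16 (where T_t is defined).
t=6: T_6 = 81.4000; y_6 − T_6 = 89 − 81.4000 = 7.6000
t=11: T_11 = 77.4000; y_11 − T_11 = 85 − 77.4000 = 7.6000
t=16: T_16 = 73.4000; y_16 − T_16 = 81 − 73.4000 = 7.6000
Mean deviation: (7.6000 + 7.6000 + 7.6000) / 3 = 7.60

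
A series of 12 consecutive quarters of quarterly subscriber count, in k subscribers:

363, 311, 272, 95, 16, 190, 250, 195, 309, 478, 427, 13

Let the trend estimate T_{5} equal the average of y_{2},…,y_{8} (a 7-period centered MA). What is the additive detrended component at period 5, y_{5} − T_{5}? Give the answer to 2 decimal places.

Trend T_5 = (311 + 272 + 95 + 16 + 190 + 250 + 195) / 7 = 1329/7 = 189.8571
Detrended value: 16 − 189.8571 = -173.86

-173.86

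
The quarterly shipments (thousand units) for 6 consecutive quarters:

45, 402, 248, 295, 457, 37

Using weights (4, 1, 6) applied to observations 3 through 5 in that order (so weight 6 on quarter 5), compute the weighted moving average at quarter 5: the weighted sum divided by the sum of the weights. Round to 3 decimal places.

Weighted sum: 4·248 + 1·295 + 6·457 = 992 + 295 + 2742 = 4029
Weight total: 4 + 1 + 6 = 11
WMA = 4029 / 11 = 366.273

366.273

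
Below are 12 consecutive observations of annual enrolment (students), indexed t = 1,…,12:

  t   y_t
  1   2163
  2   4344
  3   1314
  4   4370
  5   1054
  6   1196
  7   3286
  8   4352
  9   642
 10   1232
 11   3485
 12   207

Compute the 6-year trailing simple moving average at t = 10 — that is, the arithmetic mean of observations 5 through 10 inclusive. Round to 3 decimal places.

1960.333

Sum of periods 5–10: 1054 + 1196 + 3286 + 4352 + 642 + 1232 = 11762
Divide by 6: 11762 / 6 = 1960.333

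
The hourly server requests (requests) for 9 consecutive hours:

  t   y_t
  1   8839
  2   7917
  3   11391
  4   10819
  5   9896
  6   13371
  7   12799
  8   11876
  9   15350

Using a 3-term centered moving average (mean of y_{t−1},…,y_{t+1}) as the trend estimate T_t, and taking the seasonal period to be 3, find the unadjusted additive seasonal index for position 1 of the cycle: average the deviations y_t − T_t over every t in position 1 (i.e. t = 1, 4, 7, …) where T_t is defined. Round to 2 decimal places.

117.00

Season position 1 occurs at t = 4, 7 (where T_t is defined).
t=4: T_4 = 10702.0000; y_4 − T_4 = 10819 − 10702.0000 = 117.0000
t=7: T_7 = 12682.0000; y_7 − T_7 = 12799 − 12682.0000 = 117.0000
Mean deviation: (117.0000 + 117.0000) / 2 = 117.00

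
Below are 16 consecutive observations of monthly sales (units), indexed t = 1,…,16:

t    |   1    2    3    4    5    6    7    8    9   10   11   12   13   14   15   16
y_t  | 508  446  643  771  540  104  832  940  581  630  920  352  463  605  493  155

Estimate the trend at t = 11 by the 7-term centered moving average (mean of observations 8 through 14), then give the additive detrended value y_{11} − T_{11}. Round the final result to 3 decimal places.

Trend T_11 = (940 + 581 + 630 + 920 + 352 + 463 + 605) / 7 = 4491/7 = 641.57143
Detrended value: 920 − 641.57143 = 278.429

278.429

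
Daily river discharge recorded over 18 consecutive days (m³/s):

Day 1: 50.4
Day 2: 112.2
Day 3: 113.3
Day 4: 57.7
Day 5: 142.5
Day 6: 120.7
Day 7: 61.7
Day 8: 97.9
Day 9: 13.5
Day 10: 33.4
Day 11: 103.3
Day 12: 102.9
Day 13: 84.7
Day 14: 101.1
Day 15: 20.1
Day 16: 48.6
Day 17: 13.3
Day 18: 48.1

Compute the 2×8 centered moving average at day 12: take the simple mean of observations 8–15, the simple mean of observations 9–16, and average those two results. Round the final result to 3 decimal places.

Sum over 8–15: 97.9 + 13.5 + 33.4 + 103.3 + 102.9 + 84.7 + 101.1 + 20.1 = 556.9
Sum over 9–16: 13.5 + 33.4 + 103.3 + 102.9 + 84.7 + 101.1 + 20.1 + 48.6 = 507.6
CMA at t=12 = (556.9 + 507.6) / (2·8) = 1064.5 / 16 = 66.531

66.531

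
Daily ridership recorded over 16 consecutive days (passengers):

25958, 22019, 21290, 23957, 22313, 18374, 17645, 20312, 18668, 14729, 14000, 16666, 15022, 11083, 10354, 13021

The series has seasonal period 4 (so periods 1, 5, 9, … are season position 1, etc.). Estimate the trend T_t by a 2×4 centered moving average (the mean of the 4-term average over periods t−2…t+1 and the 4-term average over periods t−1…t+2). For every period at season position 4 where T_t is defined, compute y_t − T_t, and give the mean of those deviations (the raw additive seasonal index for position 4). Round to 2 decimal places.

2017.75

Season position 4 occurs at t = 4, 8, 12 (where T_t is defined).
t=4: T_4 = 21939.1250; y_4 − T_4 = 23957 − 21939.1250 = 2017.8750
t=8: T_8 = 18294.1250; y_8 − T_8 = 20312 − 18294.1250 = 2017.8750
t=12: T_12 = 14648.5000; y_12 − T_12 = 16666 − 14648.5000 = 2017.5000
Mean deviation: (2017.8750 + 2017.8750 + 2017.5000) / 3 = 2017.75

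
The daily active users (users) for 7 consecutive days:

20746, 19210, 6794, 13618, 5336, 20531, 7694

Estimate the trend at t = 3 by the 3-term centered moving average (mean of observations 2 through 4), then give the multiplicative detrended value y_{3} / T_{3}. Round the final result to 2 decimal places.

Trend T_3 = (19210 + 6794 + 13618) / 3 = 39622/3 = 13207.3333
Ratio to trend: 6794 / 13207.3333 = 0.51

0.51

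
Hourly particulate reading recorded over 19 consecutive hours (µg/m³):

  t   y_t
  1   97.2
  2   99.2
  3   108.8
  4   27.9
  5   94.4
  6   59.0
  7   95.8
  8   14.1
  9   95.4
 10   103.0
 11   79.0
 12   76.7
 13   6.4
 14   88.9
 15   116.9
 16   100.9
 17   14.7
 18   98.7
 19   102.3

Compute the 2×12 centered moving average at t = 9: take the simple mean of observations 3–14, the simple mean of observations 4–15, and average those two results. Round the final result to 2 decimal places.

Sum over 3–14: 108.8 + 27.9 + 94.4 + 59.0 + 95.8 + 14.1 + 95.4 + 103.0 + 79.0 + 76.7 + 6.4 + 88.9 = 849.4
Sum over 4–15: 27.9 + 94.4 + 59.0 + 95.8 + 14.1 + 95.4 + 103.0 + 79.0 + 76.7 + 6.4 + 88.9 + 116.9 = 857.5
CMA at t=9 = (849.4 + 857.5) / (2·12) = 1706.9 / 24 = 71.12

71.12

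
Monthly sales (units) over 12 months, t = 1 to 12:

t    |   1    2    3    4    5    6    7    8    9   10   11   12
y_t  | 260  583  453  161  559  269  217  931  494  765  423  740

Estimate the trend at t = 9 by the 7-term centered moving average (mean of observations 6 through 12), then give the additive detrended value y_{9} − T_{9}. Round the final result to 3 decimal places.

-54.429

Trend T_9 = (269 + 217 + 931 + 494 + 765 + 423 + 740) / 7 = 3839/7 = 548.42857
Detrended value: 494 − 548.42857 = -54.429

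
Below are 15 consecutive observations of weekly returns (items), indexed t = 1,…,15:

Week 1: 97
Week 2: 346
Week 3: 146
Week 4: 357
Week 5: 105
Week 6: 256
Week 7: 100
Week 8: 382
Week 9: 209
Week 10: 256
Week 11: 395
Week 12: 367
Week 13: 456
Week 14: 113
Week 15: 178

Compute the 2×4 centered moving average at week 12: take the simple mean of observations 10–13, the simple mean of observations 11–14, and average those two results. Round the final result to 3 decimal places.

Sum over 10–13: 256 + 395 + 367 + 456 = 1474
Sum over 11–14: 395 + 367 + 456 + 113 = 1331
CMA at t=12 = (1474 + 1331) / (2·4) = 2805 / 8 = 350.625

350.625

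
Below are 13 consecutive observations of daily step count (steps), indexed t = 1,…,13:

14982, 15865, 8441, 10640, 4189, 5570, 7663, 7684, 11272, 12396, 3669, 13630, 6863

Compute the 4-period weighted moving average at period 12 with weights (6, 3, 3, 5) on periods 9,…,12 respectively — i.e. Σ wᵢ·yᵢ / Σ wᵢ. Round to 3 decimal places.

Weighted sum: 6·11272 + 3·12396 + 3·3669 + 5·13630 = 67632 + 37188 + 11007 + 68150 = 183977
Weight total: 6 + 3 + 3 + 5 = 17
WMA = 183977 / 17 = 10822.176

10822.176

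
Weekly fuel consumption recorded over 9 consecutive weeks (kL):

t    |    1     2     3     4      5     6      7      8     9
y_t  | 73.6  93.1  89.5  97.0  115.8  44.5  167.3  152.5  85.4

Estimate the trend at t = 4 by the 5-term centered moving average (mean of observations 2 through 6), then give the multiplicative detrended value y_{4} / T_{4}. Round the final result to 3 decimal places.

1.103

Trend T_4 = (93.1 + 89.5 + 97.0 + 115.8 + 44.5) / 5 = 439.9/5 = 87.98000
Ratio to trend: 97.0 / 87.98000 = 1.103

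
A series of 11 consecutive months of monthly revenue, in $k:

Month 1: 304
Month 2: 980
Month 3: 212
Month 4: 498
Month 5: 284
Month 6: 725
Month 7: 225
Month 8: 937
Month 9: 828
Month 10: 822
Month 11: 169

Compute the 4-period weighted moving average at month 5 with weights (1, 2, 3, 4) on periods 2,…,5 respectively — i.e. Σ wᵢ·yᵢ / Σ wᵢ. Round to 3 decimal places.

Weighted sum: 1·980 + 2·212 + 3·498 + 4·284 = 980 + 424 + 1494 + 1136 = 4034
Weight total: 1 + 2 + 3 + 4 = 10
WMA = 4034 / 10 = 403.400

403.400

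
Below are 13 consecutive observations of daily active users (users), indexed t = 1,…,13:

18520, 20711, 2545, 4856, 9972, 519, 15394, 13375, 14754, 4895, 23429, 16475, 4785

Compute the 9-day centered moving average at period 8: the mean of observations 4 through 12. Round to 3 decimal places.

Sum of periods 4–12: 4856 + 9972 + 519 + 15394 + 13375 + 14754 + 4895 + 23429 + 16475 = 103669
Divide by 9: 103669 / 9 = 11518.778

11518.778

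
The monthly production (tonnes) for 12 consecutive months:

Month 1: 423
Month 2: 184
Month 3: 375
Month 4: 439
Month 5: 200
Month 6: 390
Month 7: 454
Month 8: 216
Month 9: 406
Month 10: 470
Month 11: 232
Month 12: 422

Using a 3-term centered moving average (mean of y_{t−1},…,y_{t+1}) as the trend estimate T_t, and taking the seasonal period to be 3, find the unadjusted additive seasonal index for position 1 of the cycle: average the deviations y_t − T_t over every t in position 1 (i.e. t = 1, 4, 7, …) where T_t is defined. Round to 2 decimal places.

100.78

Season position 1 occurs at t = 4, 7, 10 (where T_t is defined).
t=4: T_4 = 338.0000; y_4 − T_4 = 439 − 338.0000 = 101.0000
t=7: T_7 = 353.3333; y_7 − T_7 = 454 − 353.3333 = 100.6667
t=10: T_10 = 369.3333; y_10 − T_10 = 470 − 369.3333 = 100.6667
Mean deviation: (101.0000 + 100.6667 + 100.6667) / 3 = 100.78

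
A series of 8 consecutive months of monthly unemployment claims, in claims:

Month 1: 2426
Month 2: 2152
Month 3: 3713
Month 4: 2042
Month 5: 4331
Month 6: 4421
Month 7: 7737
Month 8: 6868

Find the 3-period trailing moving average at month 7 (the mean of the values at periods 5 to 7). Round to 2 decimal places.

5496.33

Sum of periods 5–7: 4331 + 4421 + 7737 = 16489
Divide by 3: 16489 / 3 = 5496.33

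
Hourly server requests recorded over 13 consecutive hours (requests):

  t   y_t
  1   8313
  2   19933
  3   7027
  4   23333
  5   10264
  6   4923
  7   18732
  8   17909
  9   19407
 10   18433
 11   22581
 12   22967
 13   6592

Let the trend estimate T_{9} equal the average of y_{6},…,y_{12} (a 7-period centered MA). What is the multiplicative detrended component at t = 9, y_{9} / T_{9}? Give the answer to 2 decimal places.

1.09

Trend T_9 = (4923 + 18732 + 17909 + 19407 + 18433 + 22581 + 22967) / 7 = 124952/7 = 17850.2857
Ratio to trend: 19407 / 17850.2857 = 1.09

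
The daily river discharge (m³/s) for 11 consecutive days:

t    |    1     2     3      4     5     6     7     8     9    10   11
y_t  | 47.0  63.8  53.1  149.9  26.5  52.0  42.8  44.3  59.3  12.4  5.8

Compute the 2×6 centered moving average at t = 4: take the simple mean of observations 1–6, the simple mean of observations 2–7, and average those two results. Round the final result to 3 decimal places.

Sum over 1–6: 47.0 + 63.8 + 53.1 + 149.9 + 26.5 + 52.0 = 392.3
Sum over 2–7: 63.8 + 53.1 + 149.9 + 26.5 + 52.0 + 42.8 = 388.1
CMA at t=4 = (392.3 + 388.1) / (2·6) = 780.4 / 12 = 65.033

65.033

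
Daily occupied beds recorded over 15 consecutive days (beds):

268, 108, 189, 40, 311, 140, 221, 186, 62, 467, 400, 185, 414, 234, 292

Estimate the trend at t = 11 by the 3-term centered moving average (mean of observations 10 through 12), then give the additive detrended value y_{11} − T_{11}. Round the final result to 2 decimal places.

Trend T_11 = (467 + 400 + 185) / 3 = 1052/3 = 350.6667
Detrended value: 400 − 350.6667 = 49.33

49.33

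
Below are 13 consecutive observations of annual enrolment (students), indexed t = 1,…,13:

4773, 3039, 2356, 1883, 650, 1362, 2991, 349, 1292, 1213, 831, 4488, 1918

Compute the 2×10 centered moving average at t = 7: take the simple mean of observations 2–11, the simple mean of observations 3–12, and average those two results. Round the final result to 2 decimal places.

Sum over 2–11: 3039 + 2356 + 1883 + 650 + 1362 + 2991 + 349 + 1292 + 1213 + 831 = 15966
Sum over 3–12: 2356 + 1883 + 650 + 1362 + 2991 + 349 + 1292 + 1213 + 831 + 4488 = 17415
CMA at t=7 = (15966 + 17415) / (2·10) = 33381 / 20 = 1669.05

1669.05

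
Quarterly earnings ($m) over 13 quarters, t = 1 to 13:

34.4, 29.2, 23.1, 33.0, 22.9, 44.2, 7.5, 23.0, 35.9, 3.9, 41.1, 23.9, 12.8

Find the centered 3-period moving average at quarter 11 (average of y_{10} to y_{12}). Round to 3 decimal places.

22.967

Sum of periods 10–12: 3.9 + 41.1 + 23.9 = 68.9
Divide by 3: 68.9 / 3 = 22.967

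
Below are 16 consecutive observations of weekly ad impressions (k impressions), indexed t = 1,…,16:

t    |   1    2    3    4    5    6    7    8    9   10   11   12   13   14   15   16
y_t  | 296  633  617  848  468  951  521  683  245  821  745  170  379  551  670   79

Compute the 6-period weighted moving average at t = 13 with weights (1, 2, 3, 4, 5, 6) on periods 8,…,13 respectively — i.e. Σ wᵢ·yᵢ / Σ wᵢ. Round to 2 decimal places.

463.81

Weighted sum: 1·683 + 2·245 + 3·821 + 4·745 + 5·170 + 6·379 = 683 + 490 + 2463 + 2980 + 850 + 2274 = 9740
Weight total: 1 + 2 + 3 + 4 + 5 + 6 = 21
WMA = 9740 / 21 = 463.81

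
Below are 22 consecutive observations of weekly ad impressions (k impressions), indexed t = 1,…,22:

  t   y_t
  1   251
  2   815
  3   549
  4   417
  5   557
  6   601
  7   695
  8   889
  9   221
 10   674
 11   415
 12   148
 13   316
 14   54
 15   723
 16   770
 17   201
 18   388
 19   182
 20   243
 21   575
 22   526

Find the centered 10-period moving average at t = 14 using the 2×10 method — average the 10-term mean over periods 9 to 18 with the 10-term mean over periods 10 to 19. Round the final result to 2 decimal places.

Sum over 9–18: 221 + 674 + 415 + 148 + 316 + 54 + 723 + 770 + 201 + 388 = 3910
Sum over 10–19: 674 + 415 + 148 + 316 + 54 + 723 + 770 + 201 + 388 + 182 = 3871
CMA at t=14 = (3910 + 3871) / (2·10) = 7781 / 20 = 389.05

389.05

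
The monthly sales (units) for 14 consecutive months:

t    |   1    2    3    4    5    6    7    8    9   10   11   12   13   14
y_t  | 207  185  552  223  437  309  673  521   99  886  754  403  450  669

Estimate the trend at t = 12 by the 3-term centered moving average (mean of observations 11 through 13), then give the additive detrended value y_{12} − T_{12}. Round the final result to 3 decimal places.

-132.667

Trend T_12 = (754 + 403 + 450) / 3 = 1607/3 = 535.66667
Detrended value: 403 − 535.66667 = -132.667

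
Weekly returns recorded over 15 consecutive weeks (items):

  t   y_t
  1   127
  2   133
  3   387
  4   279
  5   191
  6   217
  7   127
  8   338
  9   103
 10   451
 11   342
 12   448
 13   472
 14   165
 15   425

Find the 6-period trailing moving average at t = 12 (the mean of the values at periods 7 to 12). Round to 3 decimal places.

301.500

Sum of periods 7–12: 127 + 338 + 103 + 451 + 342 + 448 = 1809
Divide by 6: 1809 / 6 = 301.500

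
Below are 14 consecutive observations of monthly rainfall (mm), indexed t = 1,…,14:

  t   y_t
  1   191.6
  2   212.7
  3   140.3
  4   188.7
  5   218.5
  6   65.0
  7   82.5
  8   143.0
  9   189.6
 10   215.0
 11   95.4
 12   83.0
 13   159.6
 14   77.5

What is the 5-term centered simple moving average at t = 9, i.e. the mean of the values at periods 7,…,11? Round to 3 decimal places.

145.100

Sum of periods 7–11: 82.5 + 143.0 + 189.6 + 215.0 + 95.4 = 725.5
Divide by 5: 725.5 / 5 = 145.100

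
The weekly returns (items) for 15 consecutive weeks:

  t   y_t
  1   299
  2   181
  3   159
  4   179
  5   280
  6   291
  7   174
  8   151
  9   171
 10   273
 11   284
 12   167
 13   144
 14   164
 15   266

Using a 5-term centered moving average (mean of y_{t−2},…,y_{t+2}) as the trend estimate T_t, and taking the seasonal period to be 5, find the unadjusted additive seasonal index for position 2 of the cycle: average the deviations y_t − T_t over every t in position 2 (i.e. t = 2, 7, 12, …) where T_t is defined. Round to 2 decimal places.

Season position 2 occurs at t = 7, 12 (where T_t is defined).
t=7: T_7 = 213.4000; y_7 − T_7 = 174 − 213.4000 = -39.4000
t=12: T_12 = 206.4000; y_12 − T_12 = 167 − 206.4000 = -39.4000
Mean deviation: (-39.4000 + -39.4000) / 2 = -39.40

-39.40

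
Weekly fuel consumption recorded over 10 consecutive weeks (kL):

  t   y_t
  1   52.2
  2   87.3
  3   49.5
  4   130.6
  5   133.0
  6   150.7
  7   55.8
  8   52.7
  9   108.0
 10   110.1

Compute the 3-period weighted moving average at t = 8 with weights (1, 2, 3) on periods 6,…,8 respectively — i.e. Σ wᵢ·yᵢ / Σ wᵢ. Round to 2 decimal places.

Weighted sum: 1·150.7 + 2·55.8 + 3·52.7 = 150.7 + 111.6 + 158.1 = 420.4
Weight total: 1 + 2 + 3 = 6
WMA = 420.4 / 6 = 70.07

70.07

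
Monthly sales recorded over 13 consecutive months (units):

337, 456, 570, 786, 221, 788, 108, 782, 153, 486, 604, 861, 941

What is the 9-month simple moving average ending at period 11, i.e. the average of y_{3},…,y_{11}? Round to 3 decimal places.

499.778

Sum of periods 3–11: 570 + 786 + 221 + 788 + 108 + 782 + 153 + 486 + 604 = 4498
Divide by 9: 4498 / 9 = 499.778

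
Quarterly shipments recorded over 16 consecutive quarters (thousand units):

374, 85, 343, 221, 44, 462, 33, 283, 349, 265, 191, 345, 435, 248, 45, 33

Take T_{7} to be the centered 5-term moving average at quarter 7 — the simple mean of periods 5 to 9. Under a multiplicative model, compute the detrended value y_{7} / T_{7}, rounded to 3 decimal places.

0.141

Trend T_7 = (44 + 462 + 33 + 283 + 349) / 5 = 1171/5 = 234.20000
Ratio to trend: 33 / 234.20000 = 0.141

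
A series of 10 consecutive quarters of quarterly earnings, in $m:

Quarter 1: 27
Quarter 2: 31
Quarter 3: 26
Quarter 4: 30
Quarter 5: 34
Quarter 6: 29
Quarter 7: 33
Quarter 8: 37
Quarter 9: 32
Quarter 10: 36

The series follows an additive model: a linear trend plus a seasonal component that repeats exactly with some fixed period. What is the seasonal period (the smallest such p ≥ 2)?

3

First differences y_{t+1} − y_t: 4, -5, 4, 4, -5, 4, 4, -5, …
The difference pattern repeats every 3 terms and not for any smaller step, so p = 3.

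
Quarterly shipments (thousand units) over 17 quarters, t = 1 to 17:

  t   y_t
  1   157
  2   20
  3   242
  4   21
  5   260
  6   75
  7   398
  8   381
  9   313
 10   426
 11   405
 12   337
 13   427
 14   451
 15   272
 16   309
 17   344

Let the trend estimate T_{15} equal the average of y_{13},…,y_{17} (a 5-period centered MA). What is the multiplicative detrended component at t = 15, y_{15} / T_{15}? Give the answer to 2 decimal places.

Trend T_15 = (427 + 451 + 272 + 309 + 344) / 5 = 1803/5 = 360.6000
Ratio to trend: 272 / 360.6000 = 0.75

0.75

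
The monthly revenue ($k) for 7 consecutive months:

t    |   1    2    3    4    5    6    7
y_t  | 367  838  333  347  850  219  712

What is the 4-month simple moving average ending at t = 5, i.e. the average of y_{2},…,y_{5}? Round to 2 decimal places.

592.00

Sum of periods 2–5: 838 + 333 + 347 + 850 = 2368
Divide by 4: 2368 / 4 = 592.00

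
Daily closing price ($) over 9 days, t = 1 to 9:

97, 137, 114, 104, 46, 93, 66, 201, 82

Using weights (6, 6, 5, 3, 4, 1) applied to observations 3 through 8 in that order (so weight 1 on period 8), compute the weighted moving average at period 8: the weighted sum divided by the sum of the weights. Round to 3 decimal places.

91.280

Weighted sum: 6·114 + 6·104 + 5·46 + 3·93 + 4·66 + 1·201 = 684 + 624 + 230 + 279 + 264 + 201 = 2282
Weight total: 6 + 6 + 5 + 3 + 4 + 1 = 25
WMA = 2282 / 25 = 91.280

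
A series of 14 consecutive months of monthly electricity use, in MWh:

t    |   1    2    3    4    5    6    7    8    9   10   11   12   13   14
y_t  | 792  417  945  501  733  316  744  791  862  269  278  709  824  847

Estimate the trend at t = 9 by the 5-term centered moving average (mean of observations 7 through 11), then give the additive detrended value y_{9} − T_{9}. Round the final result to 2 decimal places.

273.20

Trend T_9 = (744 + 791 + 862 + 269 + 278) / 5 = 2944/5 = 588.8000
Detrended value: 862 − 588.8000 = 273.20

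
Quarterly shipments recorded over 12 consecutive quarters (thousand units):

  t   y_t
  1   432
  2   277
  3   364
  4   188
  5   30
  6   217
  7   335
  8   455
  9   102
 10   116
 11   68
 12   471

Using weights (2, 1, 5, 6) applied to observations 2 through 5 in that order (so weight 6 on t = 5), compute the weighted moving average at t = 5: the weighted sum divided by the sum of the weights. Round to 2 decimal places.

145.57

Weighted sum: 2·277 + 1·364 + 5·188 + 6·30 = 554 + 364 + 940 + 180 = 2038
Weight total: 2 + 1 + 5 + 6 = 14
WMA = 2038 / 14 = 145.57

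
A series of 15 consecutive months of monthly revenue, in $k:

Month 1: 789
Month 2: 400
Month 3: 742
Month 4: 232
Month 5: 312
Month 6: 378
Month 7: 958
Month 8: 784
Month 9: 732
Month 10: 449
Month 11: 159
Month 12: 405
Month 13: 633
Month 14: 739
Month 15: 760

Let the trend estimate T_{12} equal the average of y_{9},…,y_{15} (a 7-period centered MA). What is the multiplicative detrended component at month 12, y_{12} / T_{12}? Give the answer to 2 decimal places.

Trend T_12 = (732 + 449 + 159 + 405 + 633 + 739 + 760) / 7 = 3877/7 = 553.8571
Ratio to trend: 405 / 553.8571 = 0.73

0.73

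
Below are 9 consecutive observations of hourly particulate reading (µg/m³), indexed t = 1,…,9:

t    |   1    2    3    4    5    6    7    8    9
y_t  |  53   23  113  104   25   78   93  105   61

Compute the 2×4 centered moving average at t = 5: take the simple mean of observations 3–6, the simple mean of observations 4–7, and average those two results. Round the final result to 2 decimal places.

77.50

Sum over 3–6: 113 + 104 + 25 + 78 = 320
Sum over 4–7: 104 + 25 + 78 + 93 = 300
CMA at t=5 = (320 + 300) / (2·4) = 620 / 8 = 77.50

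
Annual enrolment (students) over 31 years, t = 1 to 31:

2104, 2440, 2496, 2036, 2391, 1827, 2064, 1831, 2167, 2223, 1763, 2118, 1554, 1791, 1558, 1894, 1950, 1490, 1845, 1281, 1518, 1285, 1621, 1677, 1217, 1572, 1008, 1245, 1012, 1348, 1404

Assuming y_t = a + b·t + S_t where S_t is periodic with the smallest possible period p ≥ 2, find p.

7

First differences y_{t+1} − y_t: 336, 56, -460, 355, -564, 237, -233, 336, 56, -460, 355, -564, 237, -233, 336, 56, …
The difference pattern repeats every 7 terms and not for any smaller step, so p = 7.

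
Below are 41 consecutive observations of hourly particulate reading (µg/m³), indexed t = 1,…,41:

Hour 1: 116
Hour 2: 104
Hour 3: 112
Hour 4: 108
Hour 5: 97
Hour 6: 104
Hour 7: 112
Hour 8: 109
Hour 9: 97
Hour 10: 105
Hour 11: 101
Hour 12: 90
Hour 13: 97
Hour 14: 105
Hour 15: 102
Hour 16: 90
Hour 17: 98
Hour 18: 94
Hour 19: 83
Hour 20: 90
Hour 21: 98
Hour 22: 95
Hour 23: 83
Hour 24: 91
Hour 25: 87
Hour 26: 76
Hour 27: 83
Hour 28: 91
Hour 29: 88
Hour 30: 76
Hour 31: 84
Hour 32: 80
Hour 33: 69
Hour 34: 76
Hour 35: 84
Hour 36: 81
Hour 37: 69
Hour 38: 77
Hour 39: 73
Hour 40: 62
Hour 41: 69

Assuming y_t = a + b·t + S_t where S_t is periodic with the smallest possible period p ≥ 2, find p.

First differences y_{t+1} − y_t: -12, 8, -4, -11, 7, 8, -3, -12, 8, -4, -11, 7, 8, -3, -12, 8, …
The difference pattern repeats every 7 terms and not for any smaller step, so p = 7.

7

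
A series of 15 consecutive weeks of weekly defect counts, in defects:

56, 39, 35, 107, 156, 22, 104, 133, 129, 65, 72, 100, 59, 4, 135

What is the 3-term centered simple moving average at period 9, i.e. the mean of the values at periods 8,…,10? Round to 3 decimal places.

Sum of periods 8–10: 133 + 129 + 65 = 327
Divide by 3: 327 / 3 = 109.000

109.000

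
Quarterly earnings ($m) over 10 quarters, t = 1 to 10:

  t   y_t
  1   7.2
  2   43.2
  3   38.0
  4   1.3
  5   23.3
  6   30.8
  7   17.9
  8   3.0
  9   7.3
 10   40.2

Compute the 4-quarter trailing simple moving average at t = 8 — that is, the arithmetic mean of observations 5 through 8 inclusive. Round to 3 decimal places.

18.750

Sum of periods 5–8: 23.3 + 30.8 + 17.9 + 3.0 = 75.0
Divide by 4: 75.0 / 4 = 18.750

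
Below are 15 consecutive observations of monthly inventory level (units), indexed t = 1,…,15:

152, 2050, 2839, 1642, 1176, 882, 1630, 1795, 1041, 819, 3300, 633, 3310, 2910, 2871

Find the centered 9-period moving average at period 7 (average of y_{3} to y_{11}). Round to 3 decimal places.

Sum of periods 3–11: 2839 + 1642 + 1176 + 882 + 1630 + 1795 + 1041 + 819 + 3300 = 15124
Divide by 9: 15124 / 9 = 1680.444

1680.444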